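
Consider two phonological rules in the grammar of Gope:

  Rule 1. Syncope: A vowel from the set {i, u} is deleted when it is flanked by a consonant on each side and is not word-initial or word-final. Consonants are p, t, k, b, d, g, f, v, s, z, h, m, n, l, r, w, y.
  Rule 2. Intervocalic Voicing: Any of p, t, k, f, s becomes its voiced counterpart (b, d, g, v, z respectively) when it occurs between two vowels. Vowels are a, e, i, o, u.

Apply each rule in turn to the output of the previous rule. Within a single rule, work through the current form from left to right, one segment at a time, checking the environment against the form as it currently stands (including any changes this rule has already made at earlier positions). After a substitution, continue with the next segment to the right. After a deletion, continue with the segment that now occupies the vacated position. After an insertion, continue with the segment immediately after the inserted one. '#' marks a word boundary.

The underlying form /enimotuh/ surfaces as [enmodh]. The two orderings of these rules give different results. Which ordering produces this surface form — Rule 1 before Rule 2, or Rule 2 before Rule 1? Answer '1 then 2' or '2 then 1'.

2 then 1

Order 1 then 2:
  1 Syncope: [enimotuh] → [enmoth]
  2 Intervocalic Voicing: no change — [enmoth]
  result: [enmoth]
Order 2 then 1:
  2 Intervocalic Voicing: [enimotuh] → [enimoduh]
  1 Syncope: [enimoduh] → [enmodh]
  result: [enmodh]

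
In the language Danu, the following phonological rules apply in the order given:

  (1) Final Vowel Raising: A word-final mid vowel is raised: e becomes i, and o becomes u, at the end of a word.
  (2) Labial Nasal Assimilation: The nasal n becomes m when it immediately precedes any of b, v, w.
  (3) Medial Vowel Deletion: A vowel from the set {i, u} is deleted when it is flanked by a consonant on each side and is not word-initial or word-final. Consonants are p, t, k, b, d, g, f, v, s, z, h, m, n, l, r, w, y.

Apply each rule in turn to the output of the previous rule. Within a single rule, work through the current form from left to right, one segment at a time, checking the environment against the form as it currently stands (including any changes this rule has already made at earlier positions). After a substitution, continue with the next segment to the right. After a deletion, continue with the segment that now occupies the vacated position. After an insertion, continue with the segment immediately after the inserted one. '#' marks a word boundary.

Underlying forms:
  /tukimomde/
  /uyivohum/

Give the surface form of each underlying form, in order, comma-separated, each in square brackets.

/tukimomde/:
  (1) Final Vowel Raising: [tukimomde] → [tukimomdi]
  (2) Labial Nasal Assimilation: no change — [tukimomdi]
  (3) Medial Vowel Deletion: [tukimomdi] → [tkmomdi]
/uyivohum/:
  (1) Final Vowel Raising: no change — [uyivohum]
  (2) Labial Nasal Assimilation: no change — [uyivohum]
  (3) Medial Vowel Deletion: [uyivohum] → [uyvohm]

[tkmomdi], [uyvohm]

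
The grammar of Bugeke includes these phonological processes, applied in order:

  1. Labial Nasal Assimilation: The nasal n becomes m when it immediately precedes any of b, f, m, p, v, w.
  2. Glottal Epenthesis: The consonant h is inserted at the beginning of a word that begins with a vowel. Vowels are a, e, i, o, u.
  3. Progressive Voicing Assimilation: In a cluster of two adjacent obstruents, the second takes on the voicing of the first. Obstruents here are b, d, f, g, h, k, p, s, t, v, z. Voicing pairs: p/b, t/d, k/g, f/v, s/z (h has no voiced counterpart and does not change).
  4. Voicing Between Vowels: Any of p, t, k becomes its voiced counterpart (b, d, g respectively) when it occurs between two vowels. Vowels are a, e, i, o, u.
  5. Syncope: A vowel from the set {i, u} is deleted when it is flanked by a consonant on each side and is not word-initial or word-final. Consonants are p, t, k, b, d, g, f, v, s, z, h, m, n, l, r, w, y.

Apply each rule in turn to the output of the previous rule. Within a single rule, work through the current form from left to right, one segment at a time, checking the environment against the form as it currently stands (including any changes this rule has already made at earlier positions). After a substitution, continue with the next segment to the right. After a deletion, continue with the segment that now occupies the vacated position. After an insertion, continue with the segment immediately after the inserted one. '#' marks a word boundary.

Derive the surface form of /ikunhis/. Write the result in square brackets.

1 Labial Nasal Assimilation: no change — [ikunhis]
2 Glottal Epenthesis: [ikunhis] → [hikunhis]
3 Progressive Voicing Assimilation: no change — [hikunhis]
4 Voicing Between Vowels: [hikunhis] → [higunhis]
5 Syncope: [higunhis] → [hgnhs]

[hgnhs]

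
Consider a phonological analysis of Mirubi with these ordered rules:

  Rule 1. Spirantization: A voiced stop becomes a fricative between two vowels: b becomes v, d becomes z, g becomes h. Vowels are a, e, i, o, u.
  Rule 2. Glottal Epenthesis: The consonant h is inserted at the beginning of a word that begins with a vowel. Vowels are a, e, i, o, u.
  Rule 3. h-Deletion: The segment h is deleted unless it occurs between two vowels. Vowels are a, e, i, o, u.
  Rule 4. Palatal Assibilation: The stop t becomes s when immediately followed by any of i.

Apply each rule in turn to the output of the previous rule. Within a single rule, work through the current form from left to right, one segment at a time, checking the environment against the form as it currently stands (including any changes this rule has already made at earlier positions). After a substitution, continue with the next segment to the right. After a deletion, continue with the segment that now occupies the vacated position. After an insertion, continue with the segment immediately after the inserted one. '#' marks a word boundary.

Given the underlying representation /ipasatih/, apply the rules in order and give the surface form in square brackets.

[ipasasi]

Rule 1 Spirantization: no change — [ipasatih]
Rule 2 Glottal Epenthesis: [ipasatih] → [hipasatih]
Rule 3 h-Deletion: [hipasatih] → [ipasati]
Rule 4 Palatal Assibilation: [ipasati] → [ipasasi]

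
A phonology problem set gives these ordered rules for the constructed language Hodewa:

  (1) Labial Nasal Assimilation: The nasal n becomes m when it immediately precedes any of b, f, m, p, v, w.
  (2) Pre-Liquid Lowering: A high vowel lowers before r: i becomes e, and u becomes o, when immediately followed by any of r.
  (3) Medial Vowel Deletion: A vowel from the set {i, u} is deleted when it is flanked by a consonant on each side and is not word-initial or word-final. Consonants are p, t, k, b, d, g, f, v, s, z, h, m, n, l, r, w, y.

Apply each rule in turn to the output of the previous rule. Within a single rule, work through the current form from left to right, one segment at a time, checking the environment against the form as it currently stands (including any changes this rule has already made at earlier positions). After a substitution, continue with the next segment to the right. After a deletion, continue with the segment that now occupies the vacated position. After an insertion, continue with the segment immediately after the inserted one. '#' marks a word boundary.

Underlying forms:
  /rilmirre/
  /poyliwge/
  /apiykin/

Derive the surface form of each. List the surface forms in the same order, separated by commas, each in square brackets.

[rlmerre], [poylwge], [apykn]

/rilmirre/:
  (1) Labial Nasal Assimilation: no change — [rilmirre]
  (2) Pre-Liquid Lowering: [rilmirre] → [rilmerre]
  (3) Medial Vowel Deletion: [rilmerre] → [rlmerre]
/poyliwge/:
  (1) Labial Nasal Assimilation: no change — [poyliwge]
  (2) Pre-Liquid Lowering: no change — [poyliwge]
  (3) Medial Vowel Deletion: [poyliwge] → [poylwge]
/apiykin/:
  (1) Labial Nasal Assimilation: no change — [apiykin]
  (2) Pre-Liquid Lowering: no change — [apiykin]
  (3) Medial Vowel Deletion: [apiykin] → [apykn]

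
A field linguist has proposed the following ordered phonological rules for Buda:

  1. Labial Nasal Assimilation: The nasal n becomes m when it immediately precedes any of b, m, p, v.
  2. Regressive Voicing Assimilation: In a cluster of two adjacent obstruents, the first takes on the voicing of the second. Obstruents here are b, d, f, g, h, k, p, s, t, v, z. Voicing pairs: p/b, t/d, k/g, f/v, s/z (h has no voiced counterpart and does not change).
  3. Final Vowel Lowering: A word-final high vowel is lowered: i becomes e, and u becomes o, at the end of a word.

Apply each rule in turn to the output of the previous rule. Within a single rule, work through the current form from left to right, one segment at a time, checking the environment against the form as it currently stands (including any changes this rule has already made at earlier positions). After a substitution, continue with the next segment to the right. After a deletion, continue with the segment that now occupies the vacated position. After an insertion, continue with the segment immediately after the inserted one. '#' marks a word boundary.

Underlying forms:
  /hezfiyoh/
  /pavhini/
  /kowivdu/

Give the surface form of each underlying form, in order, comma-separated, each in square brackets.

[hesfiyoh], [pafhine], [kowivdo]

/hezfiyoh/:
  1 Labial Nasal Assimilation: no change — [hezfiyoh]
  2 Regressive Voicing Assimilation: [hezfiyoh] → [hesfiyoh]
  3 Final Vowel Lowering: no change — [hesfiyoh]
/pavhini/:
  1 Labial Nasal Assimilation: no change — [pavhini]
  2 Regressive Voicing Assimilation: [pavhini] → [pafhini]
  3 Final Vowel Lowering: [pafhini] → [pafhine]
/kowivdu/:
  1 Labial Nasal Assimilation: no change — [kowivdu]
  2 Regressive Voicing Assimilation: no change — [kowivdu]
  3 Final Vowel Lowering: [kowivdu] → [kowivdo]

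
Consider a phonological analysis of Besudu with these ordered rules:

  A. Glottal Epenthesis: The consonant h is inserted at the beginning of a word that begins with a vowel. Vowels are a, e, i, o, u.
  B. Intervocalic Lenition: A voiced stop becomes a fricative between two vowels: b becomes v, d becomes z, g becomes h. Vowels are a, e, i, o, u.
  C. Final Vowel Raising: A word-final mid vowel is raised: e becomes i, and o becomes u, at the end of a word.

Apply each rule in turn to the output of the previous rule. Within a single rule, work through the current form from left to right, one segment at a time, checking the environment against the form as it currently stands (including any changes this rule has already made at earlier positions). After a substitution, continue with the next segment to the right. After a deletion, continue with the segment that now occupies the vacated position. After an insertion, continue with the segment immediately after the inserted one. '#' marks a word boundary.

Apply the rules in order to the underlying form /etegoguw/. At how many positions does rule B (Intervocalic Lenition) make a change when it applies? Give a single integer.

2

A Glottal Epenthesis: [etegoguw] → [hetegoguw]
B Intervocalic Lenition: [hetegoguw] → [hetehohuw]
C Final Vowel Raising: no change — [hetehohuw]
Rule B changed 2 position(s).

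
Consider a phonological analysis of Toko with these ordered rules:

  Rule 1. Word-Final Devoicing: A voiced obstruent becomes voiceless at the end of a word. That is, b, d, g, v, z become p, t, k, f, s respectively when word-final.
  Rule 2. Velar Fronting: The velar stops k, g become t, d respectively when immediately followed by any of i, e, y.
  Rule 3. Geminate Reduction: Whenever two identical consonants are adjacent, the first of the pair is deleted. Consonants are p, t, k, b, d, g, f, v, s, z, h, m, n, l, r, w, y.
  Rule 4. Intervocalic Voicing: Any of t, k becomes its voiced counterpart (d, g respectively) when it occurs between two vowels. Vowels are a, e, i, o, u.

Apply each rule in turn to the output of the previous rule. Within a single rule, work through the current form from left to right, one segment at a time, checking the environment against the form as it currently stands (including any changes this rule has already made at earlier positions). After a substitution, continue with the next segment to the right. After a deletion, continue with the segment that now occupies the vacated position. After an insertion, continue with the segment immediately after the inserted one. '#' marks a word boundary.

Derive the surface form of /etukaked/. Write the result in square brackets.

[edugadet]

Rule 1 Word-Final Devoicing: [etukaked] → [etukaket]
Rule 2 Velar Fronting: [etukaket] → [etukatet]
Rule 3 Geminate Reduction: no change — [etukatet]
Rule 4 Intervocalic Voicing: [etukatet] → [edugadet]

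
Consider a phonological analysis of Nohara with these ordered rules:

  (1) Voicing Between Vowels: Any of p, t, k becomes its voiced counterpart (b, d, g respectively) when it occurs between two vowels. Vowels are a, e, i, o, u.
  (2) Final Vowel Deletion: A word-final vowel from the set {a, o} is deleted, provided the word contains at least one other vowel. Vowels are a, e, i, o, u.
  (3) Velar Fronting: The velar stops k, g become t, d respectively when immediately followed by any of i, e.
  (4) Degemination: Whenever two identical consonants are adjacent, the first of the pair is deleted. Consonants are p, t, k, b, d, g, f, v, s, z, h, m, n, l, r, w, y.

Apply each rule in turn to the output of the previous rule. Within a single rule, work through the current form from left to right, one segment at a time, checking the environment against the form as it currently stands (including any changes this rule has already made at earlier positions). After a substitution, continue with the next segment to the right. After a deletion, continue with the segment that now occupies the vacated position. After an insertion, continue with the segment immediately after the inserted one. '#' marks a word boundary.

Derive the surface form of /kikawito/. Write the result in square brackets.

[tigawid]

(1) Voicing Between Vowels: [kikawito] → [kigawido]
(2) Final Vowel Deletion: [kigawido] → [kigawid]
(3) Velar Fronting: [kigawid] → [tigawid]
(4) Degemination: no change — [tigawid]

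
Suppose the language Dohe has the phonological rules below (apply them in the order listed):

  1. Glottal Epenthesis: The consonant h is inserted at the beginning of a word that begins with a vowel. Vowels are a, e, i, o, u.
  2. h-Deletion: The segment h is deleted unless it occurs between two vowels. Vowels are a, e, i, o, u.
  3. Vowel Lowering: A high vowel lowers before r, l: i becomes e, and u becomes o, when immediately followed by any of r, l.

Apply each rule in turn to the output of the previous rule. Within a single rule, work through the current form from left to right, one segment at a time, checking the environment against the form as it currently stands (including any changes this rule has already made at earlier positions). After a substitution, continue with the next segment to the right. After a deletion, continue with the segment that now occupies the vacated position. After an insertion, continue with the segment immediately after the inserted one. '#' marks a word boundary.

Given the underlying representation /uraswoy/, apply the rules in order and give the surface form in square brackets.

[oraswoy]

1 Glottal Epenthesis: [uraswoy] → [huraswoy]
2 h-Deletion: [huraswoy] → [uraswoy]
3 Vowel Lowering: [uraswoy] → [oraswoy]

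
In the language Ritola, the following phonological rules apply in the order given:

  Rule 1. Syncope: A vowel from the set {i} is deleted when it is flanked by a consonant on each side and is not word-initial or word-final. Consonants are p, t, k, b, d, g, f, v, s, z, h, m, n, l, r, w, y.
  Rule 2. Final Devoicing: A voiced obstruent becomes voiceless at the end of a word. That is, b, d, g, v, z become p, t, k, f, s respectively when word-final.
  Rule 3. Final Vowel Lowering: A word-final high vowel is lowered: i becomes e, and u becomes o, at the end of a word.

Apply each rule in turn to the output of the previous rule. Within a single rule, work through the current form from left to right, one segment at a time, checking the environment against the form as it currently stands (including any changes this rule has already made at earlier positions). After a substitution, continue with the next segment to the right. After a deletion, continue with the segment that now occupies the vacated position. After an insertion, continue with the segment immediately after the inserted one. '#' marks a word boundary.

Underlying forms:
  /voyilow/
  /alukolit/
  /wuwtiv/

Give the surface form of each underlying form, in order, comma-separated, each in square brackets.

/voyilow/:
  Rule 1 Syncope: [voyilow] → [voylow]
  Rule 2 Final Devoicing: no change — [voylow]
  Rule 3 Final Vowel Lowering: no change — [voylow]
/alukolit/:
  Rule 1 Syncope: [alukolit] → [alukolt]
  Rule 2 Final Devoicing: no change — [alukolt]
  Rule 3 Final Vowel Lowering: no change — [alukolt]
/wuwtiv/:
  Rule 1 Syncope: [wuwtiv] → [wuwtv]
  Rule 2 Final Devoicing: [wuwtv] → [wuwtf]
  Rule 3 Final Vowel Lowering: no change — [wuwtf]

[voylow], [alukolt], [wuwtf]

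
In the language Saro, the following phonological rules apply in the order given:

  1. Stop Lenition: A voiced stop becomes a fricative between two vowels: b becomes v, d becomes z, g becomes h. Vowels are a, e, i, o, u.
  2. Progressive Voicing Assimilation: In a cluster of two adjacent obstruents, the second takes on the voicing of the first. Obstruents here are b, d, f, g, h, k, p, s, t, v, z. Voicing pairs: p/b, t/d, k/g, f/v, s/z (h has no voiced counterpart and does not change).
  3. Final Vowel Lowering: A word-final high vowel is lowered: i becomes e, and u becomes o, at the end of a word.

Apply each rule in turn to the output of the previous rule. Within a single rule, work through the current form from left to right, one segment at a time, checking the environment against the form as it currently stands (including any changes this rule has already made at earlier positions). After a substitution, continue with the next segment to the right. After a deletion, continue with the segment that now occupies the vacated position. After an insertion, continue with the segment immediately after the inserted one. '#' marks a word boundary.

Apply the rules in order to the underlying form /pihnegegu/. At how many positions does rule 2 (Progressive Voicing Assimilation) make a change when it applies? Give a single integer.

1 Stop Lenition: [pihnegegu] → [pihnehehu]
2 Progressive Voicing Assimilation: no change — [pihnehehu]
3 Final Vowel Lowering: [pihnehehu] → [pihneheho]
Rule 2 changed 0 position(s).

0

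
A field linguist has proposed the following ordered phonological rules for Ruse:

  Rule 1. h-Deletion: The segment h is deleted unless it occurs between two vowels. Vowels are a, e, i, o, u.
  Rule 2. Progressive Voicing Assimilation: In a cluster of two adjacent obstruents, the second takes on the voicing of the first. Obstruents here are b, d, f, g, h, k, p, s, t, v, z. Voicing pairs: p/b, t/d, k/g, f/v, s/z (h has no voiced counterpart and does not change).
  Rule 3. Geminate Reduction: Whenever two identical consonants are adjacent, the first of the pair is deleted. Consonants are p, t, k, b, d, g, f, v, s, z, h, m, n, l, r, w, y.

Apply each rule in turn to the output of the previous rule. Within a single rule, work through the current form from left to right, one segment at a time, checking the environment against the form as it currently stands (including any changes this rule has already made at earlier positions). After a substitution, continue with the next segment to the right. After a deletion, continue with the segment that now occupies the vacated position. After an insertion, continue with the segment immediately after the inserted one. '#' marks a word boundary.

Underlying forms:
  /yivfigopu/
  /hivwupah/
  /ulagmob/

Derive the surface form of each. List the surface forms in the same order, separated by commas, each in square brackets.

/yivfigopu/:
  Rule 1 h-Deletion: no change — [yivfigopu]
  Rule 2 Progressive Voicing Assimilation: [yivfigopu] → [yivvigopu]
  Rule 3 Geminate Reduction: [yivvigopu] → [yivigopu]
/hivwupah/:
  Rule 1 h-Deletion: [hivwupah] → [ivwupa]
  Rule 2 Progressive Voicing Assimilation: no change — [ivwupa]
  Rule 3 Geminate Reduction: no change — [ivwupa]
/ulagmob/:
  Rule 1 h-Deletion: no change — [ulagmob]
  Rule 2 Progressive Voicing Assimilation: no change — [ulagmob]
  Rule 3 Geminate Reduction: no change — [ulagmob]

[yivigopu], [ivwupa], [ulagmob]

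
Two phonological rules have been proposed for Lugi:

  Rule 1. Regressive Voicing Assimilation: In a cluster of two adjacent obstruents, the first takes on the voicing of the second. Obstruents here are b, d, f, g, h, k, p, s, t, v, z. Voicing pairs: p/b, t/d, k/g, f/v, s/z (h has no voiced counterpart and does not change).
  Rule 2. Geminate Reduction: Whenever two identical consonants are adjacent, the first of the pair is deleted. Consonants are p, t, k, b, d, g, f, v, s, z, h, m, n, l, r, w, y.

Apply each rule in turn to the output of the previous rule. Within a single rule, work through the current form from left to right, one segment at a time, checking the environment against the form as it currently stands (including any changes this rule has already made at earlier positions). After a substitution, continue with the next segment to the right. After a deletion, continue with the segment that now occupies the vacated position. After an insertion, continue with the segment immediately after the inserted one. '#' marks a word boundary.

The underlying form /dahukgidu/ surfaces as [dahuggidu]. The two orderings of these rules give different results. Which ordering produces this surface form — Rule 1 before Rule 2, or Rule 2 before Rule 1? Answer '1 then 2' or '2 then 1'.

2 then 1

Order 1 then 2:
  1 Regressive Voicing Assimilation: [dahukgidu] → [dahuggidu]
  2 Geminate Reduction: [dahuggidu] → [dahugidu]
  result: [dahugidu]
Order 2 then 1:
  2 Geminate Reduction: no change — [dahukgidu]
  1 Regressive Voicing Assimilation: [dahukgidu] → [dahuggidu]
  result: [dahuggidu]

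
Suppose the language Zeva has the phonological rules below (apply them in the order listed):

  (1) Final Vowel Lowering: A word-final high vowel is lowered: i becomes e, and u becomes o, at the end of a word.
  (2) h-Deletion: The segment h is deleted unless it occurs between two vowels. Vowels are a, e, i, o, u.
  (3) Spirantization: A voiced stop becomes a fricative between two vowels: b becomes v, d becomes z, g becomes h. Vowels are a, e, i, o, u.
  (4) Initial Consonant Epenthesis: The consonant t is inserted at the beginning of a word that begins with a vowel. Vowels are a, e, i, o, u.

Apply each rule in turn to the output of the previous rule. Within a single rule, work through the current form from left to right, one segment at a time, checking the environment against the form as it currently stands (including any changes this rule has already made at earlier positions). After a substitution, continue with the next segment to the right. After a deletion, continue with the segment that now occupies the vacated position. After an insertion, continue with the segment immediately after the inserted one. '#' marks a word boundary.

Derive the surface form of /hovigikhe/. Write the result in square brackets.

(1) Final Vowel Lowering: no change — [hovigikhe]
(2) h-Deletion: [hovigikhe] → [ovigike]
(3) Spirantization: [ovigike] → [ovihike]
(4) Initial Consonant Epenthesis: [ovihike] → [tovihike]

[tovihike]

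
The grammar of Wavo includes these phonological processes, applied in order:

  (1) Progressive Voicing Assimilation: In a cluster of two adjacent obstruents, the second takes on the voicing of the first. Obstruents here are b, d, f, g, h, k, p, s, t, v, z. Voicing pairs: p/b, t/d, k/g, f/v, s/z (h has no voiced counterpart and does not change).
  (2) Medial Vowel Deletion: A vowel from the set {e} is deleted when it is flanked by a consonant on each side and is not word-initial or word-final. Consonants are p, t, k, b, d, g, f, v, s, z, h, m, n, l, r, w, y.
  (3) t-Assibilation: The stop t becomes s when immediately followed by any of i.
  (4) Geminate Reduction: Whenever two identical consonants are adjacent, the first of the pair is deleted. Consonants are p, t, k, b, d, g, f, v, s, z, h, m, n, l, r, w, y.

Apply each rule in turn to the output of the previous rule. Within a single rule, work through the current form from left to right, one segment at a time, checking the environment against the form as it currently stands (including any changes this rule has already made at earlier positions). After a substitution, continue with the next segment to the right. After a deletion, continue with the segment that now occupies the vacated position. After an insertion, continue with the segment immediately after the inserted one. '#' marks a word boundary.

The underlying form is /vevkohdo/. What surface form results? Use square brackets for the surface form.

(1) Progressive Voicing Assimilation: [vevkohdo] → [vevgohto]
(2) Medial Vowel Deletion: [vevgohto] → [vvgohto]
(3) t-Assibilation: no change — [vvgohto]
(4) Geminate Reduction: [vvgohto] → [vgohto]

[vgohto]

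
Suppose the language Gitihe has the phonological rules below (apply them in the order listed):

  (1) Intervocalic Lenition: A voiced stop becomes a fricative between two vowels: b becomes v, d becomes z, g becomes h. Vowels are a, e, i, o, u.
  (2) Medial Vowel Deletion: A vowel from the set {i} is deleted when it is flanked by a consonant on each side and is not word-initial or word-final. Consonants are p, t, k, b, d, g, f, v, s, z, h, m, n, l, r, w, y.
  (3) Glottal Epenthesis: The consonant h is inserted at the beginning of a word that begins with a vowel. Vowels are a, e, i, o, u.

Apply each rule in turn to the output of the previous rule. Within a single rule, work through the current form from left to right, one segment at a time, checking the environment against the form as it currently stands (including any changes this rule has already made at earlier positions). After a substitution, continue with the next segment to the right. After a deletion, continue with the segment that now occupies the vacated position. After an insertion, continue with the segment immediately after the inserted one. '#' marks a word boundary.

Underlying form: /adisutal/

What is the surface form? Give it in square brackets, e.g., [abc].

(1) Intervocalic Lenition: [adisutal] → [azisutal]
(2) Medial Vowel Deletion: [azisutal] → [azsutal]
(3) Glottal Epenthesis: [azsutal] → [hazsutal]

[hazsutal]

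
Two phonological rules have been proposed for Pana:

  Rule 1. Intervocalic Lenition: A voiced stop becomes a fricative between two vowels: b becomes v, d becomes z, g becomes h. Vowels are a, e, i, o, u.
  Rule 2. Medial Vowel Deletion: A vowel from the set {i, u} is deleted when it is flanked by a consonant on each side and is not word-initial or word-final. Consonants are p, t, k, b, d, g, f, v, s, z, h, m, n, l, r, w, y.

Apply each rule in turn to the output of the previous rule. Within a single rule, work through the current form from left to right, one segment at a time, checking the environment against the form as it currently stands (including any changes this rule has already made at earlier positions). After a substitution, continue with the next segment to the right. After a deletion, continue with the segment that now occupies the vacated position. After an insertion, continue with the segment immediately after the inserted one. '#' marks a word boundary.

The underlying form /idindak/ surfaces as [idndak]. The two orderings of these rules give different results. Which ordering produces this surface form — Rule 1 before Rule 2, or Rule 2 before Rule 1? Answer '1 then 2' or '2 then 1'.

Order 1 then 2:
  1 Intervocalic Lenition: [idindak] → [izindak]
  2 Medial Vowel Deletion: [izindak] → [izndak]
  result: [izndak]
Order 2 then 1:
  2 Medial Vowel Deletion: [idindak] → [idndak]
  1 Intervocalic Lenition: no change — [idndak]
  result: [idndak]

2 then 1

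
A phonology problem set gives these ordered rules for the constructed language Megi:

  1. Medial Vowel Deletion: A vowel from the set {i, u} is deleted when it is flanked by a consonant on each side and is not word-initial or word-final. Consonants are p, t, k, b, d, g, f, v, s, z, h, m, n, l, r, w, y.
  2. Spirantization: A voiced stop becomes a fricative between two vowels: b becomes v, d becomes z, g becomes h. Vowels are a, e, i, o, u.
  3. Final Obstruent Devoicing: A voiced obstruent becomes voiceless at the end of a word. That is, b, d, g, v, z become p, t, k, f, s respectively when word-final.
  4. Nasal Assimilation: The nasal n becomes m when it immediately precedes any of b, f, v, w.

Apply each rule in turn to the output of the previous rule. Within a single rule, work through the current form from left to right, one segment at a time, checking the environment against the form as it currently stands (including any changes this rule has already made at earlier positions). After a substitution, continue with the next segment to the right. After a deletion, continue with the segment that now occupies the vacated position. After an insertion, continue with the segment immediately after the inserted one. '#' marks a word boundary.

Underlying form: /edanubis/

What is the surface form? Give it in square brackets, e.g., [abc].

[ezambs]

1 Medial Vowel Deletion: [edanubis] → [edanbs]
2 Spirantization: [edanbs] → [ezanbs]
3 Final Obstruent Devoicing: no change — [ezanbs]
4 Nasal Assimilation: [ezanbs] → [ezambs]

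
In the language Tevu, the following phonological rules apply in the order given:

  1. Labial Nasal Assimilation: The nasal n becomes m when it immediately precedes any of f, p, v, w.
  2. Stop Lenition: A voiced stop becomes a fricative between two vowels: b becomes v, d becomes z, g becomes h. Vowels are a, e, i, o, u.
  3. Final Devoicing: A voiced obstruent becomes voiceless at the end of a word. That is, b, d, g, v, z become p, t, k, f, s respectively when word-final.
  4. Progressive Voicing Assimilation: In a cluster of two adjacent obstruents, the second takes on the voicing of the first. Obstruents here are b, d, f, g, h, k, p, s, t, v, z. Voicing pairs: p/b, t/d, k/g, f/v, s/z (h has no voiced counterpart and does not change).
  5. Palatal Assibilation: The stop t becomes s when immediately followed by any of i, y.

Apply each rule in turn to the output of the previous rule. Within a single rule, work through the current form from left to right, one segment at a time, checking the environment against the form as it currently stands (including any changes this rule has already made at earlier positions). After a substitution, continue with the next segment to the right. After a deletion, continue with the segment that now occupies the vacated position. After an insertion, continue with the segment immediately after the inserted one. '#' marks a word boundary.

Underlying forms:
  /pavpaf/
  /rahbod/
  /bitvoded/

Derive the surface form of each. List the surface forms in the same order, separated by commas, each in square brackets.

/pavpaf/:
  1 Labial Nasal Assimilation: no change — [pavpaf]
  2 Stop Lenition: no change — [pavpaf]
  3 Final Devoicing: no change — [pavpaf]
  4 Progressive Voicing Assimilation: [pavpaf] → [pavbaf]
  5 Palatal Assibilation: no change — [pavbaf]
/rahbod/:
  1 Labial Nasal Assimilation: no change — [rahbod]
  2 Stop Lenition: no change — [rahbod]
  3 Final Devoicing: [rahbod] → [rahbot]
  4 Progressive Voicing Assimilation: [rahbot] → [rahpot]
  5 Palatal Assibilation: no change — [rahpot]
/bitvoded/:
  1 Labial Nasal Assimilation: no change — [bitvoded]
  2 Stop Lenition: [bitvoded] → [bitvozed]
  3 Final Devoicing: [bitvozed] → [bitvozet]
  4 Progressive Voicing Assimilation: [bitvozet] → [bitfozet]
  5 Palatal Assibilation: no change — [bitfozet]

[pavbaf], [rahpot], [bitfozet]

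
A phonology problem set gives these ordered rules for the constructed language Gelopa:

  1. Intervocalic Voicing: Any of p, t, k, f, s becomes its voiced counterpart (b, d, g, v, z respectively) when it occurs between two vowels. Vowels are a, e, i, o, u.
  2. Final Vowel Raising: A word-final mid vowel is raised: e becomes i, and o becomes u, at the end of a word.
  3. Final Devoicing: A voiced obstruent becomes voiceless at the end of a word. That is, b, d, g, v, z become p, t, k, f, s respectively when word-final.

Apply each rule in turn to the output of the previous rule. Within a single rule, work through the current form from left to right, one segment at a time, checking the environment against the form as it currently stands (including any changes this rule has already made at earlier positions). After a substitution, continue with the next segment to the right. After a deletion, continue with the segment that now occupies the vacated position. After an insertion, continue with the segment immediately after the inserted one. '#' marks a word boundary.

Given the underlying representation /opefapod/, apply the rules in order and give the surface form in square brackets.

[obevabot]

1 Intervocalic Voicing: [opefapod] → [obevabod]
2 Final Vowel Raising: no change — [obevabod]
3 Final Devoicing: [obevabod] → [obevabot]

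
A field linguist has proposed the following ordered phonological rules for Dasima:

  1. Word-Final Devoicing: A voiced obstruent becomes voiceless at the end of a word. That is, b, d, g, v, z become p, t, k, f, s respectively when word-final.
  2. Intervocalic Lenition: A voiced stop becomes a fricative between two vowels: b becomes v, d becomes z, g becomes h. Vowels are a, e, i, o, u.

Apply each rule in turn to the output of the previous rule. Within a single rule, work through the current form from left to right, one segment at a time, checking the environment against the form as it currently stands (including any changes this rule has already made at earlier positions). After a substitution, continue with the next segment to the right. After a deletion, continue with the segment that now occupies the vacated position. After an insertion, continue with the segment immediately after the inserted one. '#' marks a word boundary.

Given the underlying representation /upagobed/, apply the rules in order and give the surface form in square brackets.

1 Word-Final Devoicing: [upagobed] → [upagobet]
2 Intervocalic Lenition: [upagobet] → [upahovet]

[upahovet]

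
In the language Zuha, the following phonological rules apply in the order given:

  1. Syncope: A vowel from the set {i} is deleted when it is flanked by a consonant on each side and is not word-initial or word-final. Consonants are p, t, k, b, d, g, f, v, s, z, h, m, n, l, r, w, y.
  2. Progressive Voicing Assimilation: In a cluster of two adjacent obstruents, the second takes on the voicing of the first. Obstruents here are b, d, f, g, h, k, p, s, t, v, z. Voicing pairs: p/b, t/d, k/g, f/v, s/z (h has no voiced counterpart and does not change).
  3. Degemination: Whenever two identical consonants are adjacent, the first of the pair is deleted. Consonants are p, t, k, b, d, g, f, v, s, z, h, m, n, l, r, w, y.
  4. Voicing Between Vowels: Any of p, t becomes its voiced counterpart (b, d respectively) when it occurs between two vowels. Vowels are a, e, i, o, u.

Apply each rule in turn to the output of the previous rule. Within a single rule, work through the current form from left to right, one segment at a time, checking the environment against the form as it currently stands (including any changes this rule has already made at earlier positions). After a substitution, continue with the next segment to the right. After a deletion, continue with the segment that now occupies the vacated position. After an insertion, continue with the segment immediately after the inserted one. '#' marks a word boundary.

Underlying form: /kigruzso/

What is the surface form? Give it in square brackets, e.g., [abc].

1 Syncope: [kigruzso] → [kgruzso]
2 Progressive Voicing Assimilation: [kgruzso] → [kkruzzo]
3 Degemination: [kkruzzo] → [kruzo]
4 Voicing Between Vowels: no change — [kruzo]

[kruzo]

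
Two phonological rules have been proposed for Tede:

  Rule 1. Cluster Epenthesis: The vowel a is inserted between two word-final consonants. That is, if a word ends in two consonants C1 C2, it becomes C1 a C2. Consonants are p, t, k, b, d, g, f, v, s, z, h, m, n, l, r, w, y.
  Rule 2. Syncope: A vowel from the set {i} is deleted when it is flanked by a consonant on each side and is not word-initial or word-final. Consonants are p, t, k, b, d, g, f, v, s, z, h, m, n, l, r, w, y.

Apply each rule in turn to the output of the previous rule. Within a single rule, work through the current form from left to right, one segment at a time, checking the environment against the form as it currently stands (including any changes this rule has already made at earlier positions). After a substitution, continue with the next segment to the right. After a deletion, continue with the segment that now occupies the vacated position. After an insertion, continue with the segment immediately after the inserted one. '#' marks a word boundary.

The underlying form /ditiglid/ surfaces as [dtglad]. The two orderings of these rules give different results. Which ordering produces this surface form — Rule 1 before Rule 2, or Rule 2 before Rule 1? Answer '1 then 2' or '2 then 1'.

Order 1 then 2:
  1 Cluster Epenthesis: no change — [ditiglid]
  2 Syncope: [ditiglid] → [dtgld]
  result: [dtgld]
Order 2 then 1:
  2 Syncope: [ditiglid] → [dtgld]
  1 Cluster Epenthesis: [dtgld] → [dtglad]
  result: [dtglad]

2 then 1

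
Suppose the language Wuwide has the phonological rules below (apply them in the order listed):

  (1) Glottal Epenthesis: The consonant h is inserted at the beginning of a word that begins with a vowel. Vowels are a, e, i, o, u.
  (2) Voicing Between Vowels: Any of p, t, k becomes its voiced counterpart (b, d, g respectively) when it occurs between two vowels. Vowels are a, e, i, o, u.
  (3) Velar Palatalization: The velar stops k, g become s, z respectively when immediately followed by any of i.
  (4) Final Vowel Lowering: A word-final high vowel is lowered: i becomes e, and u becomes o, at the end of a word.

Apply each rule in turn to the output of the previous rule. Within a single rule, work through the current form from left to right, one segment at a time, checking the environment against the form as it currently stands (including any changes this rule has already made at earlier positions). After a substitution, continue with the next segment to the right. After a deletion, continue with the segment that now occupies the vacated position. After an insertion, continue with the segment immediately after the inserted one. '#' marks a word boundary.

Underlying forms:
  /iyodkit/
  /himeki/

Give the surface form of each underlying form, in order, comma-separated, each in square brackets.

/iyodkit/:
  (1) Glottal Epenthesis: [iyodkit] → [hiyodkit]
  (2) Voicing Between Vowels: no change — [hiyodkit]
  (3) Velar Palatalization: [hiyodkit] → [hiyodsit]
  (4) Final Vowel Lowering: no change — [hiyodsit]
/himeki/:
  (1) Glottal Epenthesis: no change — [himeki]
  (2) Voicing Between Vowels: [himeki] → [himegi]
  (3) Velar Palatalization: [himegi] → [himezi]
  (4) Final Vowel Lowering: [himezi] → [himeze]

[hiyodsit], [himeze]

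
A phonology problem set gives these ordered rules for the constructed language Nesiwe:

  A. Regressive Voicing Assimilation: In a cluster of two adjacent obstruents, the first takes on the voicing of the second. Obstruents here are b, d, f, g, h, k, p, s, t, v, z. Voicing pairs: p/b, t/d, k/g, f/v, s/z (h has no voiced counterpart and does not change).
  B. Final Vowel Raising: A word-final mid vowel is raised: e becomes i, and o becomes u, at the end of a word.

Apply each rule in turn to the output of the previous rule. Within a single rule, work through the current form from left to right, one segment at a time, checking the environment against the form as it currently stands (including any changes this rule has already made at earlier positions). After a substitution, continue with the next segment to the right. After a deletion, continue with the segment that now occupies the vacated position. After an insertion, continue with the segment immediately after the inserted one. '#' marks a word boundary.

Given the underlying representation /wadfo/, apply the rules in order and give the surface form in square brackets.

A Regressive Voicing Assimilation: [wadfo] → [watfo]
B Final Vowel Raising: [watfo] → [watfu]

[watfu]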